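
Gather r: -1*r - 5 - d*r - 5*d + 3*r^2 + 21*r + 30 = -5*d + 3*r^2 + r*(20 - d) + 25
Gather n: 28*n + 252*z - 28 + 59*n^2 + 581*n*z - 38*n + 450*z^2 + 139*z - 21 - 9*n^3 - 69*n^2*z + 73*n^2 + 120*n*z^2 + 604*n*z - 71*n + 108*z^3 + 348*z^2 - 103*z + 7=-9*n^3 + n^2*(132 - 69*z) + n*(120*z^2 + 1185*z - 81) + 108*z^3 + 798*z^2 + 288*z - 42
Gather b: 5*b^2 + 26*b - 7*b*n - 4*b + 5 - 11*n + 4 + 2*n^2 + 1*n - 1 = 5*b^2 + b*(22 - 7*n) + 2*n^2 - 10*n + 8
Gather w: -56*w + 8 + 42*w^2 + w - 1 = 42*w^2 - 55*w + 7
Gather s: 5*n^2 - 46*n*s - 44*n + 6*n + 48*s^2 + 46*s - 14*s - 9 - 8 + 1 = 5*n^2 - 38*n + 48*s^2 + s*(32 - 46*n) - 16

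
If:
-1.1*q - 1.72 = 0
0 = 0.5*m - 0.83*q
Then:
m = -2.60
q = -1.56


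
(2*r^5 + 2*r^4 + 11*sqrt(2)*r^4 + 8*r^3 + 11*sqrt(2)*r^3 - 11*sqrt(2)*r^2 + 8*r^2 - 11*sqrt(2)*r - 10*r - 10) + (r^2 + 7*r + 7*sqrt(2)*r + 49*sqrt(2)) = 2*r^5 + 2*r^4 + 11*sqrt(2)*r^4 + 8*r^3 + 11*sqrt(2)*r^3 - 11*sqrt(2)*r^2 + 9*r^2 - 4*sqrt(2)*r - 3*r - 10 + 49*sqrt(2)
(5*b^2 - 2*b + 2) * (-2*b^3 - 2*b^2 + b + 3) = -10*b^5 - 6*b^4 + 5*b^3 + 9*b^2 - 4*b + 6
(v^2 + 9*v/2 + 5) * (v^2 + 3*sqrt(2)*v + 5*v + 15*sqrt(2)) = v^4 + 3*sqrt(2)*v^3 + 19*v^3/2 + 55*v^2/2 + 57*sqrt(2)*v^2/2 + 25*v + 165*sqrt(2)*v/2 + 75*sqrt(2)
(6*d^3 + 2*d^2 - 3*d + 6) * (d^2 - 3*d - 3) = 6*d^5 - 16*d^4 - 27*d^3 + 9*d^2 - 9*d - 18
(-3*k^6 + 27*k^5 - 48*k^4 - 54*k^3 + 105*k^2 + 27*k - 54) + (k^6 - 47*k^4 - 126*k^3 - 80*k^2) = -2*k^6 + 27*k^5 - 95*k^4 - 180*k^3 + 25*k^2 + 27*k - 54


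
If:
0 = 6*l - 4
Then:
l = 2/3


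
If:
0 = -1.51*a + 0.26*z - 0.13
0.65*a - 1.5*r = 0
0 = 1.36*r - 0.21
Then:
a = 0.36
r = 0.15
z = 2.57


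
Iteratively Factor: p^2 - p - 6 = (p - 3)*(p + 2)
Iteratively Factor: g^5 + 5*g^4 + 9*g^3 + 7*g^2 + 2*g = (g + 1)*(g^4 + 4*g^3 + 5*g^2 + 2*g) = (g + 1)*(g + 2)*(g^3 + 2*g^2 + g) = g*(g + 1)*(g + 2)*(g^2 + 2*g + 1) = g*(g + 1)^2*(g + 2)*(g + 1)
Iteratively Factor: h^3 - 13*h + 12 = (h + 4)*(h^2 - 4*h + 3) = (h - 3)*(h + 4)*(h - 1)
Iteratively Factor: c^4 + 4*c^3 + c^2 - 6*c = (c)*(c^3 + 4*c^2 + c - 6) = c*(c + 2)*(c^2 + 2*c - 3) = c*(c - 1)*(c + 2)*(c + 3)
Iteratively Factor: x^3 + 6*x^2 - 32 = (x + 4)*(x^2 + 2*x - 8) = (x + 4)^2*(x - 2)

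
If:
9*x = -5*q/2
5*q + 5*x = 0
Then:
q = 0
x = 0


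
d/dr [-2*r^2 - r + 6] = -4*r - 1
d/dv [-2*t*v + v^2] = -2*t + 2*v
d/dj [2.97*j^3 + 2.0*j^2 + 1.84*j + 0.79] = 8.91*j^2 + 4.0*j + 1.84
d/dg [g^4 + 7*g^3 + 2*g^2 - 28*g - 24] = 4*g^3 + 21*g^2 + 4*g - 28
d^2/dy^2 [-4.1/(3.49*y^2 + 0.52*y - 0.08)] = (99.87682*y^2 + 14.88136*y - 4.1*(6.98*y + 0.52)*(13.96*y + 1.04) - 2.28944)/(3.49*y^2 + 0.52*y - 0.08)^3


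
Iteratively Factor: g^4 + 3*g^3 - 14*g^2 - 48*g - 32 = (g + 1)*(g^3 + 2*g^2 - 16*g - 32) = (g - 4)*(g + 1)*(g^2 + 6*g + 8) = (g - 4)*(g + 1)*(g + 4)*(g + 2)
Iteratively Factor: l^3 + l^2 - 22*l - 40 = (l + 4)*(l^2 - 3*l - 10) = (l - 5)*(l + 4)*(l + 2)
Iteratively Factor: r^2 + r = (r)*(r + 1)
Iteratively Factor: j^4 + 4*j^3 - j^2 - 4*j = (j)*(j^3 + 4*j^2 - j - 4) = j*(j + 1)*(j^2 + 3*j - 4) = j*(j + 1)*(j + 4)*(j - 1)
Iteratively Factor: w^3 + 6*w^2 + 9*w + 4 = (w + 1)*(w^2 + 5*w + 4) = (w + 1)*(w + 4)*(w + 1)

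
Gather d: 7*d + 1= 7*d + 1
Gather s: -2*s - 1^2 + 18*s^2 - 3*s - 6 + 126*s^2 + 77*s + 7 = 144*s^2 + 72*s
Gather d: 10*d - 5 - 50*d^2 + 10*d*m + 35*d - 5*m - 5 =-50*d^2 + d*(10*m + 45) - 5*m - 10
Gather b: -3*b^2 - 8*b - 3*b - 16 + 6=-3*b^2 - 11*b - 10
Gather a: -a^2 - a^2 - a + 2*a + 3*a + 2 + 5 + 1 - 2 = -2*a^2 + 4*a + 6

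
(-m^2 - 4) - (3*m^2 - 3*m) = -4*m^2 + 3*m - 4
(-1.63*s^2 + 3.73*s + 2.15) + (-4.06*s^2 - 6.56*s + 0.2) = -5.69*s^2 - 2.83*s + 2.35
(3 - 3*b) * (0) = 0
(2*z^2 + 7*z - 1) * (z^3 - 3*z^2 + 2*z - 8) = 2*z^5 + z^4 - 18*z^3 + z^2 - 58*z + 8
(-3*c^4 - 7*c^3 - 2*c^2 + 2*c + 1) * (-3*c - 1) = 9*c^5 + 24*c^4 + 13*c^3 - 4*c^2 - 5*c - 1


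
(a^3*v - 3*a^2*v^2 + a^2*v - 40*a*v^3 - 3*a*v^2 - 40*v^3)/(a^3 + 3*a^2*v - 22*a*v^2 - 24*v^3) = v*(a^3 - 3*a^2*v + a^2 - 40*a*v^2 - 3*a*v - 40*v^2)/(a^3 + 3*a^2*v - 22*a*v^2 - 24*v^3)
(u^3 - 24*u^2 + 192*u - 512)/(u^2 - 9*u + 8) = (u^2 - 16*u + 64)/(u - 1)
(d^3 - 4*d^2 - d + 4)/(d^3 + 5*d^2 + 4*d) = (d^2 - 5*d + 4)/(d*(d + 4))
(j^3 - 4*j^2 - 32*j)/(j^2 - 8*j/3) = 3*(j^2 - 4*j - 32)/(3*j - 8)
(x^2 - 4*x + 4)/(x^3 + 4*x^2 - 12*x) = (x - 2)/(x*(x + 6))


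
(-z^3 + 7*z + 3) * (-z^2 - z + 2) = z^5 + z^4 - 9*z^3 - 10*z^2 + 11*z + 6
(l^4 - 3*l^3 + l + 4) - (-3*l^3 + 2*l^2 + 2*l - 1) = l^4 - 2*l^2 - l + 5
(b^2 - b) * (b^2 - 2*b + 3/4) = b^4 - 3*b^3 + 11*b^2/4 - 3*b/4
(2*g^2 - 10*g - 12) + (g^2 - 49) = 3*g^2 - 10*g - 61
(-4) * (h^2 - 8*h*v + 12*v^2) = -4*h^2 + 32*h*v - 48*v^2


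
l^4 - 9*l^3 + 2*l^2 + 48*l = l*(l - 8)*(l - 3)*(l + 2)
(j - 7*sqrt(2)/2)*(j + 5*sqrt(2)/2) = j^2 - sqrt(2)*j - 35/2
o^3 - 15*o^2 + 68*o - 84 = (o - 7)*(o - 6)*(o - 2)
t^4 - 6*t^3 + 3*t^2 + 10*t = t*(t - 5)*(t - 2)*(t + 1)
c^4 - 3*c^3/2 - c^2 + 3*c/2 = c*(c - 3/2)*(c - 1)*(c + 1)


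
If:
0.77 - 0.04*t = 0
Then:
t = 19.25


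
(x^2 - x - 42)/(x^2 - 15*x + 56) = (x + 6)/(x - 8)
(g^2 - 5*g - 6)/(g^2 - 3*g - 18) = (g + 1)/(g + 3)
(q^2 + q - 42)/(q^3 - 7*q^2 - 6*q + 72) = (q + 7)/(q^2 - q - 12)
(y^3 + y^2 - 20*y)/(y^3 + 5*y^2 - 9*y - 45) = y*(y - 4)/(y^2 - 9)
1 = 1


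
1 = 1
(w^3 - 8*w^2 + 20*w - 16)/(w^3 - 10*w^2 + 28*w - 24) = (w - 4)/(w - 6)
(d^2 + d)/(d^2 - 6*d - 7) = d/(d - 7)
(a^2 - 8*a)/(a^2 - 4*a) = (a - 8)/(a - 4)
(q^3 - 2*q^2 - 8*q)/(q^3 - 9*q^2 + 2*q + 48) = q*(q - 4)/(q^2 - 11*q + 24)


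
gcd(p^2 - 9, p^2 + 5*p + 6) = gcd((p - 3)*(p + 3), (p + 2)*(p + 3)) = p + 3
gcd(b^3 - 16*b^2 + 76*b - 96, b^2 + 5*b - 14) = b - 2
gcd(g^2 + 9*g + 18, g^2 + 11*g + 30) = g + 6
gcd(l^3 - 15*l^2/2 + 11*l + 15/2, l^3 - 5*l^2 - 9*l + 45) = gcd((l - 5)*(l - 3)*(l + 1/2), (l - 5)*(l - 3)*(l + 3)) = l^2 - 8*l + 15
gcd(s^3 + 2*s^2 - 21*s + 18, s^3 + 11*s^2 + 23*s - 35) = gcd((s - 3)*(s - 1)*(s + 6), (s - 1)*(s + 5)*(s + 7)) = s - 1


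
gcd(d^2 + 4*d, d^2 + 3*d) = d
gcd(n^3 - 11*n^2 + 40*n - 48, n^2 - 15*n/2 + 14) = n - 4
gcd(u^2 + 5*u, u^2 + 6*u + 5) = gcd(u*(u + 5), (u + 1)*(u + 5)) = u + 5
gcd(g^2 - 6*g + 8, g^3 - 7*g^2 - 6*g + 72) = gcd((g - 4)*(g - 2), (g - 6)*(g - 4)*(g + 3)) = g - 4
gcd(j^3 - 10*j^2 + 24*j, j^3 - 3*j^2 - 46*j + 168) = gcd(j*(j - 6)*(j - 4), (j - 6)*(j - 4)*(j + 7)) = j^2 - 10*j + 24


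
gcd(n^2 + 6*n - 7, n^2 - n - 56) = n + 7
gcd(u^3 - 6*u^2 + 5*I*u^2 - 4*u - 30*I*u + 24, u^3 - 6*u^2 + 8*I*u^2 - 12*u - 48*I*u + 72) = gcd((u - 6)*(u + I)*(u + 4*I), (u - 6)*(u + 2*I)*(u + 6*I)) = u - 6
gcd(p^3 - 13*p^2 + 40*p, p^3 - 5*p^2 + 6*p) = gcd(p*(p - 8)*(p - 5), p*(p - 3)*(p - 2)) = p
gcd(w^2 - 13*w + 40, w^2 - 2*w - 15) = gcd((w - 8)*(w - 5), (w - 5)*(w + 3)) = w - 5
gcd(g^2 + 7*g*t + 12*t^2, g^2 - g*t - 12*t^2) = g + 3*t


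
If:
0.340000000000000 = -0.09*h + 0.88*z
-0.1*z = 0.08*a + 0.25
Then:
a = -1.25*z - 3.125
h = 9.77777777777778*z - 3.77777777777778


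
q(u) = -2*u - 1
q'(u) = -2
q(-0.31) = -0.38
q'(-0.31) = -2.00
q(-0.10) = -0.80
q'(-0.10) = -2.00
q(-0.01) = -0.98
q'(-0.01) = -2.00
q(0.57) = -2.14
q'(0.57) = -2.00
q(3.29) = -7.58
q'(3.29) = -2.00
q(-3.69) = 6.38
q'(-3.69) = -2.00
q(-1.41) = 1.82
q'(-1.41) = -2.00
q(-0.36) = -0.28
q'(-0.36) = -2.00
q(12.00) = -25.00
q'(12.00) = -2.00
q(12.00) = -25.00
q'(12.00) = -2.00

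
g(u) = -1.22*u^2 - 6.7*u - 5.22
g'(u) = -2.44*u - 6.7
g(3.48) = -43.31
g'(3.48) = -15.19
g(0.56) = -9.35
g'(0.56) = -8.07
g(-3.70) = 2.87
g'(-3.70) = 2.33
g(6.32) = -96.29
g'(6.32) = -22.12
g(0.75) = -10.93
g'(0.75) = -8.53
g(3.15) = -38.43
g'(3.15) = -14.39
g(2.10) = -24.67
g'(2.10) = -11.82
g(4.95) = -68.28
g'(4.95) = -18.78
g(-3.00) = 3.90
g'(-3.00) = 0.62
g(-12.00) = -100.50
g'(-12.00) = 22.58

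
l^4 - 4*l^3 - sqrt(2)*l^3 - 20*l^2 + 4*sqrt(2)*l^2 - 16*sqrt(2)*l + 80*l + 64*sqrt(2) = (l - 4)*(l - 4*sqrt(2))*(l + sqrt(2))*(l + 2*sqrt(2))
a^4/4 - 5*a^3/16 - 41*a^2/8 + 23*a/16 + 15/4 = (a/4 + 1)*(a - 5)*(a - 1)*(a + 3/4)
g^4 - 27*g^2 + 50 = (g - 5)*(g + 5)*(g - sqrt(2))*(g + sqrt(2))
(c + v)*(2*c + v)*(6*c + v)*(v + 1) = 12*c^3*v + 12*c^3 + 20*c^2*v^2 + 20*c^2*v + 9*c*v^3 + 9*c*v^2 + v^4 + v^3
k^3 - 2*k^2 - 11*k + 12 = (k - 4)*(k - 1)*(k + 3)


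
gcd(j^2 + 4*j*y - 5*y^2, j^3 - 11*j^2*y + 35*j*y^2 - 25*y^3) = -j + y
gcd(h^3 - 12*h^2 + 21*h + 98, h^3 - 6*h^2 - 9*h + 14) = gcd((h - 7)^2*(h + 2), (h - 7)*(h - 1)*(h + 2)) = h^2 - 5*h - 14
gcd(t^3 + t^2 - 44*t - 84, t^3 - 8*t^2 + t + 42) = t^2 - 5*t - 14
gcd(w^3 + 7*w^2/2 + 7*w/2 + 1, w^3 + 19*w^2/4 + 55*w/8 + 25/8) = w + 1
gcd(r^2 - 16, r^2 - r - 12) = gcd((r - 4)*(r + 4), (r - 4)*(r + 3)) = r - 4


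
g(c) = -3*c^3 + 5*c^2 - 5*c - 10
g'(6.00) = -269.00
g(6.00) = -508.00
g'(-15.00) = -2180.00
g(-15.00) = 11315.00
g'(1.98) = -20.48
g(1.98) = -23.59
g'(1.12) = -5.09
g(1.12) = -13.54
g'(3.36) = -73.01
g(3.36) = -84.15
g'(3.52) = -81.31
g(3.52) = -96.49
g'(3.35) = -72.50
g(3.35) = -83.42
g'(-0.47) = -11.69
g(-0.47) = -6.23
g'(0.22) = -3.24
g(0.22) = -10.89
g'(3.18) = -64.21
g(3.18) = -71.81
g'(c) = -9*c^2 + 10*c - 5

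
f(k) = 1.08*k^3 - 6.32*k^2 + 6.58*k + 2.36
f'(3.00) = -2.18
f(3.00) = -5.62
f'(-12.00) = 624.82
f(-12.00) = -2852.92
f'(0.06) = 5.83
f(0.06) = 2.73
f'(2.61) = -4.34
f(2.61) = -4.32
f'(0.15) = 4.76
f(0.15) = 3.21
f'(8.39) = 128.60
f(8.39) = 250.53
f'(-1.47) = 32.16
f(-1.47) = -24.40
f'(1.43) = -4.87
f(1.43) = 2.00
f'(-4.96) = 148.98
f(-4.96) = -317.54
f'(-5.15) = 157.61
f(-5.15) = -346.67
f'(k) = 3.24*k^2 - 12.64*k + 6.58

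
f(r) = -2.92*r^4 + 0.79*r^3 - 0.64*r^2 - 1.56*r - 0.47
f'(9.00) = -8335.83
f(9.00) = -18648.56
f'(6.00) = -2446.80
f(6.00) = -3646.55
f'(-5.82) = 2388.73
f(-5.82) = -3519.04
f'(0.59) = -3.89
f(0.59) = -1.80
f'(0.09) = -1.66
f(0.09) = -0.62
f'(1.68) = -52.40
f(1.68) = -24.41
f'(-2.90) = 306.95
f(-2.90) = -227.12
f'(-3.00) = 338.97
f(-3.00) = -259.40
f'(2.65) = -205.67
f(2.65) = -138.40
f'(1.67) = -51.49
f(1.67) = -23.89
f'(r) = -11.68*r^3 + 2.37*r^2 - 1.28*r - 1.56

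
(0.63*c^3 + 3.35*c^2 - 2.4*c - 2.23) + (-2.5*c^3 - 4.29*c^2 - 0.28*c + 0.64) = -1.87*c^3 - 0.94*c^2 - 2.68*c - 1.59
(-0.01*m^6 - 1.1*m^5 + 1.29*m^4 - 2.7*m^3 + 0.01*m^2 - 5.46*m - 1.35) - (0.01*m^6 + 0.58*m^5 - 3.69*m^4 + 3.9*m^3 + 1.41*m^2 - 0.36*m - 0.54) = -0.02*m^6 - 1.68*m^5 + 4.98*m^4 - 6.6*m^3 - 1.4*m^2 - 5.1*m - 0.81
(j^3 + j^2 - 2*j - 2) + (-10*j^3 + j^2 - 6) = -9*j^3 + 2*j^2 - 2*j - 8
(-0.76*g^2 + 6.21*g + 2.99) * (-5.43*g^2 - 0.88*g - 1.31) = 4.1268*g^4 - 33.0515*g^3 - 20.7049*g^2 - 10.7663*g - 3.9169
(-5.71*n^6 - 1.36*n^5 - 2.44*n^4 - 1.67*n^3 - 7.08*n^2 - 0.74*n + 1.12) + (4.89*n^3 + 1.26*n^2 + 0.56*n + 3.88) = -5.71*n^6 - 1.36*n^5 - 2.44*n^4 + 3.22*n^3 - 5.82*n^2 - 0.18*n + 5.0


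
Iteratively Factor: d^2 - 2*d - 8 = (d - 4)*(d + 2)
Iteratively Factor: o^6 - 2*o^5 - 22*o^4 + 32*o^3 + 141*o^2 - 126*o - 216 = (o - 3)*(o^5 + o^4 - 19*o^3 - 25*o^2 + 66*o + 72) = (o - 3)*(o - 2)*(o^4 + 3*o^3 - 13*o^2 - 51*o - 36) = (o - 3)*(o - 2)*(o + 1)*(o^3 + 2*o^2 - 15*o - 36) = (o - 4)*(o - 3)*(o - 2)*(o + 1)*(o^2 + 6*o + 9) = (o - 4)*(o - 3)*(o - 2)*(o + 1)*(o + 3)*(o + 3)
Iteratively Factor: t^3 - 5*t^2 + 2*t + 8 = (t - 4)*(t^2 - t - 2) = (t - 4)*(t + 1)*(t - 2)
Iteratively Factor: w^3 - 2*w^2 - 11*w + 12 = (w - 4)*(w^2 + 2*w - 3) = (w - 4)*(w - 1)*(w + 3)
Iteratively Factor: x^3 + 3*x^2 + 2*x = (x + 1)*(x^2 + 2*x) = (x + 1)*(x + 2)*(x)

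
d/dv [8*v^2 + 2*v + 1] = 16*v + 2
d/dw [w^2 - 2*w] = 2*w - 2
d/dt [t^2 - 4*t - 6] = 2*t - 4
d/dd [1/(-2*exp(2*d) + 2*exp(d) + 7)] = (4*exp(d) - 2)*exp(d)/(-2*exp(2*d) + 2*exp(d) + 7)^2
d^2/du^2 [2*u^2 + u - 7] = 4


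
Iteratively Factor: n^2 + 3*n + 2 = (n + 2)*(n + 1)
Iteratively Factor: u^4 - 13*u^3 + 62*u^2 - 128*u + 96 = (u - 3)*(u^3 - 10*u^2 + 32*u - 32) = (u - 3)*(u - 2)*(u^2 - 8*u + 16) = (u - 4)*(u - 3)*(u - 2)*(u - 4)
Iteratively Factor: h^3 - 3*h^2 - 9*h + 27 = (h + 3)*(h^2 - 6*h + 9) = (h - 3)*(h + 3)*(h - 3)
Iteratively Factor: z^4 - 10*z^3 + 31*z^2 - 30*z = (z - 2)*(z^3 - 8*z^2 + 15*z) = (z - 5)*(z - 2)*(z^2 - 3*z) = z*(z - 5)*(z - 2)*(z - 3)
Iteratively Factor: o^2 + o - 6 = (o - 2)*(o + 3)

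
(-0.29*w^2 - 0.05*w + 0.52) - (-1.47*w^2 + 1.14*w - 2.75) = 1.18*w^2 - 1.19*w + 3.27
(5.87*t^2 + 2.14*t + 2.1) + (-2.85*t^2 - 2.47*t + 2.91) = 3.02*t^2 - 0.33*t + 5.01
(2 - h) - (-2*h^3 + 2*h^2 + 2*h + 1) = 2*h^3 - 2*h^2 - 3*h + 1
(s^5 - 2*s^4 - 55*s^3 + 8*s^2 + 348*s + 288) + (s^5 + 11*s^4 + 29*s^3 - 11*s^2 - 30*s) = 2*s^5 + 9*s^4 - 26*s^3 - 3*s^2 + 318*s + 288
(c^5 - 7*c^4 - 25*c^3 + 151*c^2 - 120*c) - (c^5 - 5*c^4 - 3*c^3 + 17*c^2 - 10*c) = -2*c^4 - 22*c^3 + 134*c^2 - 110*c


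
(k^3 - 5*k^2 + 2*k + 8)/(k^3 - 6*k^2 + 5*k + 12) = (k - 2)/(k - 3)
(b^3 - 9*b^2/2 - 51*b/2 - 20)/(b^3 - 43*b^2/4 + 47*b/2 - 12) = 2*(2*b^2 + 7*b + 5)/(4*b^2 - 11*b + 6)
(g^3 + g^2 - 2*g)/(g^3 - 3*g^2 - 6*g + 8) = g/(g - 4)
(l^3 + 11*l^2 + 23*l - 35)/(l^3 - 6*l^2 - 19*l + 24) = (l^2 + 12*l + 35)/(l^2 - 5*l - 24)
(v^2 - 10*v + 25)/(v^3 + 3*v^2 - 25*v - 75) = (v - 5)/(v^2 + 8*v + 15)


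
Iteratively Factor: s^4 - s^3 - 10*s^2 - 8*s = (s)*(s^3 - s^2 - 10*s - 8) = s*(s - 4)*(s^2 + 3*s + 2) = s*(s - 4)*(s + 2)*(s + 1)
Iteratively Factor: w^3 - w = (w + 1)*(w^2 - w) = w*(w + 1)*(w - 1)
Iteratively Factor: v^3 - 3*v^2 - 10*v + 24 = (v - 2)*(v^2 - v - 12) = (v - 4)*(v - 2)*(v + 3)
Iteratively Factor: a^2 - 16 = (a + 4)*(a - 4)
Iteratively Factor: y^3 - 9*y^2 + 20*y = (y - 4)*(y^2 - 5*y) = (y - 5)*(y - 4)*(y)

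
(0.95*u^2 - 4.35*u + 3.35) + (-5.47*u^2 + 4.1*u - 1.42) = -4.52*u^2 - 0.25*u + 1.93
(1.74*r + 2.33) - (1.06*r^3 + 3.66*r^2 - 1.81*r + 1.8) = -1.06*r^3 - 3.66*r^2 + 3.55*r + 0.53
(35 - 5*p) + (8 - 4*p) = 43 - 9*p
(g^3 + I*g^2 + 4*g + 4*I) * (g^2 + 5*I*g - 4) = g^5 + 6*I*g^4 - 5*g^3 + 20*I*g^2 - 36*g - 16*I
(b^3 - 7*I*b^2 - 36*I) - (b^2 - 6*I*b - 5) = b^3 - b^2 - 7*I*b^2 + 6*I*b + 5 - 36*I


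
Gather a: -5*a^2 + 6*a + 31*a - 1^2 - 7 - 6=-5*a^2 + 37*a - 14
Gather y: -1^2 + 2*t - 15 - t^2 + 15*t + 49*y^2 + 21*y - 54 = -t^2 + 17*t + 49*y^2 + 21*y - 70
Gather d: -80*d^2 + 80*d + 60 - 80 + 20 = -80*d^2 + 80*d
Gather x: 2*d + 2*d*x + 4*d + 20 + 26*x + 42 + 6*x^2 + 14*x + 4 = 6*d + 6*x^2 + x*(2*d + 40) + 66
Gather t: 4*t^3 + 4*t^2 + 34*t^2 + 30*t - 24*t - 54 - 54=4*t^3 + 38*t^2 + 6*t - 108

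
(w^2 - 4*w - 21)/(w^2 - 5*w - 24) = (w - 7)/(w - 8)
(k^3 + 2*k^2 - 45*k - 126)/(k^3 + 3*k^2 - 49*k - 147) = (k + 6)/(k + 7)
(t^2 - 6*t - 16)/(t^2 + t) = (t^2 - 6*t - 16)/(t*(t + 1))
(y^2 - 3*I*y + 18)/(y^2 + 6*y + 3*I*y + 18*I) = (y - 6*I)/(y + 6)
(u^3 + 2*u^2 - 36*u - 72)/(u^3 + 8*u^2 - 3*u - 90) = (u^2 - 4*u - 12)/(u^2 + 2*u - 15)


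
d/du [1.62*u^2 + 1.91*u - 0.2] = 3.24*u + 1.91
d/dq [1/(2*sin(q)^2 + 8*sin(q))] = -(sin(q) + 2)*cos(q)/((sin(q) + 4)^2*sin(q)^2)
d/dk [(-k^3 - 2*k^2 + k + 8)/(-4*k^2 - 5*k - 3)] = (4*k^4 + 10*k^3 + 23*k^2 + 76*k + 37)/(16*k^4 + 40*k^3 + 49*k^2 + 30*k + 9)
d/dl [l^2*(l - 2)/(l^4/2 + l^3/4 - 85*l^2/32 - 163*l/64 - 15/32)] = 128*l*(-16*l^5 + 64*l^4 - 69*l^3 - 163*l^2 + 118*l + 60)/(1024*l^8 + 1024*l^7 - 10624*l^6 - 15872*l^5 + 21764*l^4 + 54460*l^3 + 36769*l^2 + 9780*l + 900)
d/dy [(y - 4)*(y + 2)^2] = 3*y^2 - 12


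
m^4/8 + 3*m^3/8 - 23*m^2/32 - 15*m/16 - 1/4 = (m/4 + 1)*(m/2 + 1/4)*(m - 2)*(m + 1/2)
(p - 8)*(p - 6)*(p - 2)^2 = p^4 - 18*p^3 + 108*p^2 - 248*p + 192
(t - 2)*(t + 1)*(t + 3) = t^3 + 2*t^2 - 5*t - 6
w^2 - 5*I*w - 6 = (w - 3*I)*(w - 2*I)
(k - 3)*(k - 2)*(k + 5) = k^3 - 19*k + 30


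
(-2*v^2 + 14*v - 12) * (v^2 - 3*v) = -2*v^4 + 20*v^3 - 54*v^2 + 36*v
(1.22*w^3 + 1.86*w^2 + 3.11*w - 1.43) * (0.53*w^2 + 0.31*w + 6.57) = 0.6466*w^5 + 1.364*w^4 + 10.2403*w^3 + 12.4264*w^2 + 19.9894*w - 9.3951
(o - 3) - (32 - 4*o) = 5*o - 35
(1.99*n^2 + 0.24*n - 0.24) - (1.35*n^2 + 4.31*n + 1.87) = 0.64*n^2 - 4.07*n - 2.11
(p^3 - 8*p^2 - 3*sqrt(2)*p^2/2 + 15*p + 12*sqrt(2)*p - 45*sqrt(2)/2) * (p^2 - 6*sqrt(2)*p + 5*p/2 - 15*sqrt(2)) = p^5 - 15*sqrt(2)*p^4/2 - 11*p^4/2 + 13*p^3 + 165*sqrt(2)*p^3/4 - 123*p^2/2 + 75*sqrt(2)*p^2/2 - 1125*sqrt(2)*p/4 - 90*p + 675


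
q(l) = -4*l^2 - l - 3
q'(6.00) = -49.00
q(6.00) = -153.00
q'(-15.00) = 119.00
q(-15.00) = -888.00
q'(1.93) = -16.44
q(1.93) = -19.83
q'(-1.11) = 7.88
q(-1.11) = -6.82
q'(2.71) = -22.68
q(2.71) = -35.09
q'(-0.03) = -0.76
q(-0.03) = -2.97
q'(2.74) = -22.92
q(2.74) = -35.77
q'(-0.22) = 0.76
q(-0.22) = -2.97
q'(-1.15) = 8.20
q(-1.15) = -7.14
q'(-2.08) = 15.64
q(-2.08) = -18.23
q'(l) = -8*l - 1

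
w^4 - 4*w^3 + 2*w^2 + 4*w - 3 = (w - 3)*(w - 1)^2*(w + 1)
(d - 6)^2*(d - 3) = d^3 - 15*d^2 + 72*d - 108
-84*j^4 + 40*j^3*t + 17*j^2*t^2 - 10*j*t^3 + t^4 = (-7*j + t)*(-3*j + t)*(-2*j + t)*(2*j + t)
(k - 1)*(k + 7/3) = k^2 + 4*k/3 - 7/3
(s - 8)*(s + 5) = s^2 - 3*s - 40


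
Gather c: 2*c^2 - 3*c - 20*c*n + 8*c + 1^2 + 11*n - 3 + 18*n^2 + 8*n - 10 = 2*c^2 + c*(5 - 20*n) + 18*n^2 + 19*n - 12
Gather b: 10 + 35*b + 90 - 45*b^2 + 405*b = -45*b^2 + 440*b + 100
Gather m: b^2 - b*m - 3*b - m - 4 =b^2 - 3*b + m*(-b - 1) - 4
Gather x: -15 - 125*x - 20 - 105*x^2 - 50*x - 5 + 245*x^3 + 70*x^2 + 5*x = 245*x^3 - 35*x^2 - 170*x - 40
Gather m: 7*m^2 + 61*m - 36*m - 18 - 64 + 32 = 7*m^2 + 25*m - 50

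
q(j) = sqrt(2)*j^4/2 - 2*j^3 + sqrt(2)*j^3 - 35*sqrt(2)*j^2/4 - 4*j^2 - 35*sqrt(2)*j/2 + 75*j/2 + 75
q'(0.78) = -12.52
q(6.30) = 472.86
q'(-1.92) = 49.13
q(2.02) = 40.89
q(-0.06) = 74.18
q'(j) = 2*sqrt(2)*j^3 - 6*j^2 + 3*sqrt(2)*j^2 - 35*sqrt(2)*j/2 - 8*j - 35*sqrt(2)/2 + 75/2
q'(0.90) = -16.08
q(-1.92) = 3.91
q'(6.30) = 443.92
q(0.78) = 74.97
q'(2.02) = -37.26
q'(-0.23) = 20.16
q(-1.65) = 17.25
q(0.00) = 75.00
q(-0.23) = 71.21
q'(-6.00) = -464.96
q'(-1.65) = 49.30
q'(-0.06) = 14.71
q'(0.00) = 12.75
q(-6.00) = 451.96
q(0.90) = 73.25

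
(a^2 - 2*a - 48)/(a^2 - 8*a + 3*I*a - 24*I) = (a + 6)/(a + 3*I)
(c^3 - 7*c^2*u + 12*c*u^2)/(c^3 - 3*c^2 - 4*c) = (-c^2 + 7*c*u - 12*u^2)/(-c^2 + 3*c + 4)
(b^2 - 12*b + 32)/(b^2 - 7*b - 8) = (b - 4)/(b + 1)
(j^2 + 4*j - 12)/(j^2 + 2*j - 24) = (j - 2)/(j - 4)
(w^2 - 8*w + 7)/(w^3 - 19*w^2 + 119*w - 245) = (w - 1)/(w^2 - 12*w + 35)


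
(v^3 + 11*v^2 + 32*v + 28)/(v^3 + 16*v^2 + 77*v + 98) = (v + 2)/(v + 7)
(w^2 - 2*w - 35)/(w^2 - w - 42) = (w + 5)/(w + 6)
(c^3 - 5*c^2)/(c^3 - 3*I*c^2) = (c - 5)/(c - 3*I)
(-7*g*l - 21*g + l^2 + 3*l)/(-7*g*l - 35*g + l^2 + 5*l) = (l + 3)/(l + 5)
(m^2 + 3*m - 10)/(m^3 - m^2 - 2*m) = (m + 5)/(m*(m + 1))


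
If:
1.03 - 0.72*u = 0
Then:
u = 1.43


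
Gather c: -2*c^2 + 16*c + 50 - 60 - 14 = -2*c^2 + 16*c - 24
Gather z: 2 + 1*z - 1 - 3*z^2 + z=-3*z^2 + 2*z + 1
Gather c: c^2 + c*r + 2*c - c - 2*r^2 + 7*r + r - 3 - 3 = c^2 + c*(r + 1) - 2*r^2 + 8*r - 6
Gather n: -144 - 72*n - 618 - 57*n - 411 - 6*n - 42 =-135*n - 1215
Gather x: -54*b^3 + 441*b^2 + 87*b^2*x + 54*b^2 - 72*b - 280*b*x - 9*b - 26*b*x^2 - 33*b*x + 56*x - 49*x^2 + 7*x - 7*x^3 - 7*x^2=-54*b^3 + 495*b^2 - 81*b - 7*x^3 + x^2*(-26*b - 56) + x*(87*b^2 - 313*b + 63)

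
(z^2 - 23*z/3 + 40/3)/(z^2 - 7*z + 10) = (z - 8/3)/(z - 2)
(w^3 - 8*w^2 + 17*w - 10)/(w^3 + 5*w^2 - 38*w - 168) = (w^3 - 8*w^2 + 17*w - 10)/(w^3 + 5*w^2 - 38*w - 168)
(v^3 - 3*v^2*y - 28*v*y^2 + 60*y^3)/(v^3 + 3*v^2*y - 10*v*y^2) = (v - 6*y)/v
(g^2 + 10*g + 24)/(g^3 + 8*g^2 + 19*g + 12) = (g + 6)/(g^2 + 4*g + 3)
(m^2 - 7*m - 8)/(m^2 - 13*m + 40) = (m + 1)/(m - 5)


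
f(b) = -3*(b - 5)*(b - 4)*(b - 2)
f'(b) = -3*(b - 5)*(b - 4) - 3*(b - 5)*(b - 2) - 3*(b - 4)*(b - 2)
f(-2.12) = 538.58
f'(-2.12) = -294.37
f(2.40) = -4.99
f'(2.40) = -7.44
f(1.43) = 15.69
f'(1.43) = -38.02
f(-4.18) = 1392.21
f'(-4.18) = -547.13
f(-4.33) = 1475.88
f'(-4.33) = -568.52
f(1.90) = 1.95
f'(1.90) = -21.09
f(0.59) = 63.61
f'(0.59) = -78.19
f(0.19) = 99.51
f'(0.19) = -101.78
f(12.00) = -1680.00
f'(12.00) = -618.00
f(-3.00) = 840.00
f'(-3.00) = -393.00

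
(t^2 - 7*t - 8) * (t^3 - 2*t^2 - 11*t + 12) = t^5 - 9*t^4 - 5*t^3 + 105*t^2 + 4*t - 96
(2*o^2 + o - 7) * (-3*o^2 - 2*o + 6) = -6*o^4 - 7*o^3 + 31*o^2 + 20*o - 42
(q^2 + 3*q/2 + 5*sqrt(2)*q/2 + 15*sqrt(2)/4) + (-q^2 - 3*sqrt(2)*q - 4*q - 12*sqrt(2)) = -5*q/2 - sqrt(2)*q/2 - 33*sqrt(2)/4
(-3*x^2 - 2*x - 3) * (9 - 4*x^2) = 12*x^4 + 8*x^3 - 15*x^2 - 18*x - 27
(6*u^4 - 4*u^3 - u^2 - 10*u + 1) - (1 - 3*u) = 6*u^4 - 4*u^3 - u^2 - 7*u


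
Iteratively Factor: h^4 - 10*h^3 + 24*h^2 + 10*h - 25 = (h - 5)*(h^3 - 5*h^2 - h + 5) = (h - 5)*(h + 1)*(h^2 - 6*h + 5) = (h - 5)^2*(h + 1)*(h - 1)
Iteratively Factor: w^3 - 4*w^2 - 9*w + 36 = (w - 4)*(w^2 - 9) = (w - 4)*(w - 3)*(w + 3)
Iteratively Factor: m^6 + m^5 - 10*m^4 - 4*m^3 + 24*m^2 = (m + 3)*(m^5 - 2*m^4 - 4*m^3 + 8*m^2) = m*(m + 3)*(m^4 - 2*m^3 - 4*m^2 + 8*m) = m*(m - 2)*(m + 3)*(m^3 - 4*m) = m^2*(m - 2)*(m + 3)*(m^2 - 4) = m^2*(m - 2)*(m + 2)*(m + 3)*(m - 2)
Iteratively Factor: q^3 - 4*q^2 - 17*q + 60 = (q + 4)*(q^2 - 8*q + 15) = (q - 3)*(q + 4)*(q - 5)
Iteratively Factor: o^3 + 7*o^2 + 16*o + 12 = (o + 3)*(o^2 + 4*o + 4) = (o + 2)*(o + 3)*(o + 2)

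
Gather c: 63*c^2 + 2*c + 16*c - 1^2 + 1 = 63*c^2 + 18*c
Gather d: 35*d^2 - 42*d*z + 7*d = 35*d^2 + d*(7 - 42*z)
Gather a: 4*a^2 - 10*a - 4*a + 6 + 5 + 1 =4*a^2 - 14*a + 12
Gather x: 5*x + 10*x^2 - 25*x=10*x^2 - 20*x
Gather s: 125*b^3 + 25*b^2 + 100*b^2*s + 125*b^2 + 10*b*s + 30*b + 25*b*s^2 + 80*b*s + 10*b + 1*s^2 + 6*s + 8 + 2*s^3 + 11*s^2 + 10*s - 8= 125*b^3 + 150*b^2 + 40*b + 2*s^3 + s^2*(25*b + 12) + s*(100*b^2 + 90*b + 16)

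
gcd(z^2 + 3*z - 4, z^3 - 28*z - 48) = z + 4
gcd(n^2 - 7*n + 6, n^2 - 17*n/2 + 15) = n - 6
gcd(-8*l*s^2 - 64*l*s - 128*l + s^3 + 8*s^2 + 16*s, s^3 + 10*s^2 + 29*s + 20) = s + 4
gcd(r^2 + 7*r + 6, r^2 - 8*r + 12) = 1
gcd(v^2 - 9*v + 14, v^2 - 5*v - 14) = v - 7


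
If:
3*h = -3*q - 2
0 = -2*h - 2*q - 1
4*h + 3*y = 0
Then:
No Solution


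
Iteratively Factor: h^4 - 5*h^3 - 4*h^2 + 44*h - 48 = (h - 2)*(h^3 - 3*h^2 - 10*h + 24) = (h - 4)*(h - 2)*(h^2 + h - 6) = (h - 4)*(h - 2)*(h + 3)*(h - 2)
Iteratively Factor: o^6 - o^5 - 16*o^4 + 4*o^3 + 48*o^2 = (o)*(o^5 - o^4 - 16*o^3 + 4*o^2 + 48*o) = o*(o - 2)*(o^4 + o^3 - 14*o^2 - 24*o) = o*(o - 2)*(o + 3)*(o^3 - 2*o^2 - 8*o) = o*(o - 4)*(o - 2)*(o + 3)*(o^2 + 2*o) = o*(o - 4)*(o - 2)*(o + 2)*(o + 3)*(o)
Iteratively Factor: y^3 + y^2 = (y + 1)*(y^2) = y*(y + 1)*(y)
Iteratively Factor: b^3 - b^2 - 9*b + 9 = (b + 3)*(b^2 - 4*b + 3) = (b - 1)*(b + 3)*(b - 3)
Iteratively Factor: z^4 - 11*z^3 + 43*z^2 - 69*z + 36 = (z - 3)*(z^3 - 8*z^2 + 19*z - 12) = (z - 4)*(z - 3)*(z^2 - 4*z + 3) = (z - 4)*(z - 3)^2*(z - 1)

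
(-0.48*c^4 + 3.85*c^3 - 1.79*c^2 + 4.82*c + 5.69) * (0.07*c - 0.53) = -0.0336*c^5 + 0.5239*c^4 - 2.1658*c^3 + 1.2861*c^2 - 2.1563*c - 3.0157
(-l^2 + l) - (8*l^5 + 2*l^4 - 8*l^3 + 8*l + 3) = -8*l^5 - 2*l^4 + 8*l^3 - l^2 - 7*l - 3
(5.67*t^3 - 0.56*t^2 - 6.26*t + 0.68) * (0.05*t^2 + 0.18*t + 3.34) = 0.2835*t^5 + 0.9926*t^4 + 18.524*t^3 - 2.9632*t^2 - 20.786*t + 2.2712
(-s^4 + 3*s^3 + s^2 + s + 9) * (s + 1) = -s^5 + 2*s^4 + 4*s^3 + 2*s^2 + 10*s + 9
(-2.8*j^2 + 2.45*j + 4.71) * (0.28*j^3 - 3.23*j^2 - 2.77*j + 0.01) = -0.784*j^5 + 9.73*j^4 + 1.1613*j^3 - 22.0278*j^2 - 13.0222*j + 0.0471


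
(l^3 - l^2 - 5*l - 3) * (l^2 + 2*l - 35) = l^5 + l^4 - 42*l^3 + 22*l^2 + 169*l + 105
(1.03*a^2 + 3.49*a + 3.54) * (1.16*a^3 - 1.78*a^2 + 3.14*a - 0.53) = 1.1948*a^5 + 2.215*a^4 + 1.1284*a^3 + 4.1115*a^2 + 9.2659*a - 1.8762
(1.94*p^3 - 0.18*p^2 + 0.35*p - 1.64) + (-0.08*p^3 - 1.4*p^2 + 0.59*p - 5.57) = 1.86*p^3 - 1.58*p^2 + 0.94*p - 7.21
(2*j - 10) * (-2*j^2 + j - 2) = -4*j^3 + 22*j^2 - 14*j + 20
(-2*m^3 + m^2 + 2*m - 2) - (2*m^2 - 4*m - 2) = -2*m^3 - m^2 + 6*m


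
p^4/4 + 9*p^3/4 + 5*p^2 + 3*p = p*(p/4 + 1/4)*(p + 2)*(p + 6)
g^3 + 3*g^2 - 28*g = g*(g - 4)*(g + 7)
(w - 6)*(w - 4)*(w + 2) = w^3 - 8*w^2 + 4*w + 48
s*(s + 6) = s^2 + 6*s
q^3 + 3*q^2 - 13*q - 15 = (q - 3)*(q + 1)*(q + 5)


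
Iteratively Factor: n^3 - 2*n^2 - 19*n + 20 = (n - 5)*(n^2 + 3*n - 4) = (n - 5)*(n + 4)*(n - 1)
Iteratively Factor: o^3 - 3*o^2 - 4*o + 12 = (o - 2)*(o^2 - o - 6) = (o - 2)*(o + 2)*(o - 3)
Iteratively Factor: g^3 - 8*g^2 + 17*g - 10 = (g - 1)*(g^2 - 7*g + 10) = (g - 5)*(g - 1)*(g - 2)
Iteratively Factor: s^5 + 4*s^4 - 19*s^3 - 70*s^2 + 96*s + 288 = (s - 3)*(s^4 + 7*s^3 + 2*s^2 - 64*s - 96) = (s - 3)^2*(s^3 + 10*s^2 + 32*s + 32) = (s - 3)^2*(s + 4)*(s^2 + 6*s + 8) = (s - 3)^2*(s + 2)*(s + 4)*(s + 4)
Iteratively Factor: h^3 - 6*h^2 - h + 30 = (h - 5)*(h^2 - h - 6) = (h - 5)*(h + 2)*(h - 3)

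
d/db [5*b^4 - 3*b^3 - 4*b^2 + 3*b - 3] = 20*b^3 - 9*b^2 - 8*b + 3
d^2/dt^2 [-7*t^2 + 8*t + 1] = -14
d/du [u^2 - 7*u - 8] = 2*u - 7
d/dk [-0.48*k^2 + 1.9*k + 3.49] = 1.9 - 0.96*k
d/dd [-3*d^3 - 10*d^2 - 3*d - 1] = -9*d^2 - 20*d - 3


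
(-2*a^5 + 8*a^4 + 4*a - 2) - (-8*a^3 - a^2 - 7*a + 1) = -2*a^5 + 8*a^4 + 8*a^3 + a^2 + 11*a - 3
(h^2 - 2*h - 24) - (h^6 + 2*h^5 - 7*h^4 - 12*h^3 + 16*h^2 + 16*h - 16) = -h^6 - 2*h^5 + 7*h^4 + 12*h^3 - 15*h^2 - 18*h - 8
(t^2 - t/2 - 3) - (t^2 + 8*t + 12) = -17*t/2 - 15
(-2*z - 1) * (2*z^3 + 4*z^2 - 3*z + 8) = -4*z^4 - 10*z^3 + 2*z^2 - 13*z - 8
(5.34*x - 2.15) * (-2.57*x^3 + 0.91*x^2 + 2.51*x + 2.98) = -13.7238*x^4 + 10.3849*x^3 + 11.4469*x^2 + 10.5167*x - 6.407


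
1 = 1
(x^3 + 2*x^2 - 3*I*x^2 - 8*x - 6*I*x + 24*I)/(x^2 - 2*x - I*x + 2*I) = (x^2 + x*(4 - 3*I) - 12*I)/(x - I)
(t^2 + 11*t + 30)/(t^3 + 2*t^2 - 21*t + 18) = (t + 5)/(t^2 - 4*t + 3)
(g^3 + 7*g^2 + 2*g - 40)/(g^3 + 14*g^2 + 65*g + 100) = (g - 2)/(g + 5)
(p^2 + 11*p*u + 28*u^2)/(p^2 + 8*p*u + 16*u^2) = (p + 7*u)/(p + 4*u)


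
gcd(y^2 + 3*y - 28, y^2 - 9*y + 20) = y - 4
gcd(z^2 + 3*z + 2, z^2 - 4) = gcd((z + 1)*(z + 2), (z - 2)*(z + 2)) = z + 2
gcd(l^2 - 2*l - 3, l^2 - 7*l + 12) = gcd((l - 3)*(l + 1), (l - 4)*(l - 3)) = l - 3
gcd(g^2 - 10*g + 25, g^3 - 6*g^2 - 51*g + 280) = g - 5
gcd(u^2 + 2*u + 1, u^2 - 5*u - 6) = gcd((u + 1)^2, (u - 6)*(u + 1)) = u + 1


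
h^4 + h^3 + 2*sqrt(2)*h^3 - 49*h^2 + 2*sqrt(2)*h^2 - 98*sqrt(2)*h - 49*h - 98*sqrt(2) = (h - 7)*(h + 1)*(h + 7)*(h + 2*sqrt(2))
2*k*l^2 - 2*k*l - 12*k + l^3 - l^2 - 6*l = (2*k + l)*(l - 3)*(l + 2)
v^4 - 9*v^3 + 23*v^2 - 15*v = v*(v - 5)*(v - 3)*(v - 1)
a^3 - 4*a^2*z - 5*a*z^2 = a*(a - 5*z)*(a + z)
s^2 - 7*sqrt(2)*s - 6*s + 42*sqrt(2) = (s - 6)*(s - 7*sqrt(2))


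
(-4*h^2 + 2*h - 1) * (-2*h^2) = 8*h^4 - 4*h^3 + 2*h^2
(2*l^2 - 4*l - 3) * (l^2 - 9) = 2*l^4 - 4*l^3 - 21*l^2 + 36*l + 27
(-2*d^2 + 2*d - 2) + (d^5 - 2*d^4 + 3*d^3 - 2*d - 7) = d^5 - 2*d^4 + 3*d^3 - 2*d^2 - 9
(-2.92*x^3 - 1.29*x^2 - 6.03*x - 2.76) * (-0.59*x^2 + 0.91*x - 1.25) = 1.7228*x^5 - 1.8961*x^4 + 6.0338*x^3 - 2.2464*x^2 + 5.0259*x + 3.45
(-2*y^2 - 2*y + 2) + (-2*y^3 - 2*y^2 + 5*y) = -2*y^3 - 4*y^2 + 3*y + 2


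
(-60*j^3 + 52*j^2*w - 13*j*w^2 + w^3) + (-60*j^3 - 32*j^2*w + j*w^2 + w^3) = -120*j^3 + 20*j^2*w - 12*j*w^2 + 2*w^3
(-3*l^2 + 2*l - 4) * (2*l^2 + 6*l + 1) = -6*l^4 - 14*l^3 + l^2 - 22*l - 4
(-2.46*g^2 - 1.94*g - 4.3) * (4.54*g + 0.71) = -11.1684*g^3 - 10.5542*g^2 - 20.8994*g - 3.053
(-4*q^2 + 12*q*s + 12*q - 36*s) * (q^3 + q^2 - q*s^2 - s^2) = -4*q^5 + 12*q^4*s + 8*q^4 + 4*q^3*s^2 - 24*q^3*s + 12*q^3 - 12*q^2*s^3 - 8*q^2*s^2 - 36*q^2*s + 24*q*s^3 - 12*q*s^2 + 36*s^3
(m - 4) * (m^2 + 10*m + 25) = m^3 + 6*m^2 - 15*m - 100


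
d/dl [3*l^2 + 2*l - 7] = 6*l + 2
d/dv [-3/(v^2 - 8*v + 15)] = 6*(v - 4)/(v^2 - 8*v + 15)^2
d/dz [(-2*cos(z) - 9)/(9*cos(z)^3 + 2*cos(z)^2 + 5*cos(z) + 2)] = -(1644*sin(z) + 432*sin(2*z) + 988*sin(3*z) + 72*sin(4*z))/(47*cos(z) + 4*cos(2*z) + 9*cos(3*z) + 12)^2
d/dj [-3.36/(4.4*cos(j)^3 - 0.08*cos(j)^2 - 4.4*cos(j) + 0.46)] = (-44.352*cos(j)^2 + 0.5376*cos(j) + 14.784)*sin(j)/(-4.4*sin(j)^2*cos(j) + 0.08*sin(j)^2 + 0.38)^2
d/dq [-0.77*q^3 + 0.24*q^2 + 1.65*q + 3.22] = -2.31*q^2 + 0.48*q + 1.65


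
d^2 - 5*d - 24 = (d - 8)*(d + 3)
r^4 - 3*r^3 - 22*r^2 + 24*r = r*(r - 6)*(r - 1)*(r + 4)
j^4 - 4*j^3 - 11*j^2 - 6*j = j*(j - 6)*(j + 1)^2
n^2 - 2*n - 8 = (n - 4)*(n + 2)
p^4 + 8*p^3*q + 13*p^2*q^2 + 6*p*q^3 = p*(p + q)^2*(p + 6*q)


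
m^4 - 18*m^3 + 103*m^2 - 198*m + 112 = (m - 8)*(m - 7)*(m - 2)*(m - 1)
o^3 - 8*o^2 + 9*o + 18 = (o - 6)*(o - 3)*(o + 1)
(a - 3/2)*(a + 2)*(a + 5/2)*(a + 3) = a^4 + 6*a^3 + 29*a^2/4 - 51*a/4 - 45/2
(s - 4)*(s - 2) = s^2 - 6*s + 8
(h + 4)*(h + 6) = h^2 + 10*h + 24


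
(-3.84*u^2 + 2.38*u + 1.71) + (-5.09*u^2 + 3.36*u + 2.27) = -8.93*u^2 + 5.74*u + 3.98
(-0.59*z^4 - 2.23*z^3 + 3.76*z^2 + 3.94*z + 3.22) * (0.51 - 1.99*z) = 1.1741*z^5 + 4.1368*z^4 - 8.6197*z^3 - 5.923*z^2 - 4.3984*z + 1.6422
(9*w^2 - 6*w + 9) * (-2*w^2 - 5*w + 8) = -18*w^4 - 33*w^3 + 84*w^2 - 93*w + 72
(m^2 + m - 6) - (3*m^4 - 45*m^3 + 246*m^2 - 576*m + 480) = -3*m^4 + 45*m^3 - 245*m^2 + 577*m - 486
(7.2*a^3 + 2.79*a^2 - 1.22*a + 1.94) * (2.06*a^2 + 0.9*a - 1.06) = 14.832*a^5 + 12.2274*a^4 - 7.6342*a^3 - 0.0590000000000004*a^2 + 3.0392*a - 2.0564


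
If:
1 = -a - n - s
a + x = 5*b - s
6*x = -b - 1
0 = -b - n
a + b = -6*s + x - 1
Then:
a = -171/125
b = -7/25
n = 7/25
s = 11/125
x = -3/25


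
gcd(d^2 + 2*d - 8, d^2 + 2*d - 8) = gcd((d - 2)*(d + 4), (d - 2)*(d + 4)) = d^2 + 2*d - 8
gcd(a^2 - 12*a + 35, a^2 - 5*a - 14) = a - 7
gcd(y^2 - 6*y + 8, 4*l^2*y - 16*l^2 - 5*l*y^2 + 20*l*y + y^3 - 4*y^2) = y - 4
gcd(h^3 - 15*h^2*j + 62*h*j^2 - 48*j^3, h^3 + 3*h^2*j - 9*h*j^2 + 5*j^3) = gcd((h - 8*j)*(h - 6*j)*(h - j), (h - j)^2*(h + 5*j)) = h - j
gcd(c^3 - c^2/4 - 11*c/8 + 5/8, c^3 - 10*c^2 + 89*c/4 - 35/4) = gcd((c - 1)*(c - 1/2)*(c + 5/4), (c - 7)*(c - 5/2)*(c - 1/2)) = c - 1/2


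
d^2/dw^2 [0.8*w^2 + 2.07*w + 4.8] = 1.60000000000000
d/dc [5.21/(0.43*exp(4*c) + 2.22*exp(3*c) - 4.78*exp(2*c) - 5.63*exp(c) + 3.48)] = (-8.9612*exp(3*c) - 34.6986*exp(2*c) + 49.8076*exp(c) + 29.3323)*exp(c)/(0.43*exp(4*c) + 2.22*exp(3*c) - 4.78*exp(2*c) - 5.63*exp(c) + 3.48)^2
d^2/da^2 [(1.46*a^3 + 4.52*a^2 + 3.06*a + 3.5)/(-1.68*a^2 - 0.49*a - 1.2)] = (-4.645732*a^3 - 9.74736*a^2 + 7.11215999999999*a + 3.01226)/(4.741632*a^6 + 4.148928*a^5 + 11.370744*a^4 + 6.044689*a^3 + 8.12196*a^2 + 2.1168*a + 1.728)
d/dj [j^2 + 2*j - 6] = 2*j + 2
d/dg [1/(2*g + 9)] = -2/(2*g + 9)^2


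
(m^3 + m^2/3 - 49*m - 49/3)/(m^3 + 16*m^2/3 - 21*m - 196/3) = (3*m^2 - 20*m - 7)/(3*m^2 - 5*m - 28)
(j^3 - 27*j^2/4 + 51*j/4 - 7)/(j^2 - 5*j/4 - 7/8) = 2*(j^2 - 5*j + 4)/(2*j + 1)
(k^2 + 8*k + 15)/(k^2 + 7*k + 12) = (k + 5)/(k + 4)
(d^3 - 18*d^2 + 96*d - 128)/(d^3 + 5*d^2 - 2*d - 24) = (d^2 - 16*d + 64)/(d^2 + 7*d + 12)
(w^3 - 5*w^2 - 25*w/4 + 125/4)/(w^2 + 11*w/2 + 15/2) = (2*w^2 - 15*w + 25)/(2*(w + 3))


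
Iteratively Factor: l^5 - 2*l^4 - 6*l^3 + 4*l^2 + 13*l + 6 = (l + 1)*(l^4 - 3*l^3 - 3*l^2 + 7*l + 6) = (l - 3)*(l + 1)*(l^3 - 3*l - 2) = (l - 3)*(l + 1)^2*(l^2 - l - 2) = (l - 3)*(l + 1)^3*(l - 2)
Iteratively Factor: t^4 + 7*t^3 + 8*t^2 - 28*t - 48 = (t - 2)*(t^3 + 9*t^2 + 26*t + 24) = (t - 2)*(t + 2)*(t^2 + 7*t + 12) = (t - 2)*(t + 2)*(t + 4)*(t + 3)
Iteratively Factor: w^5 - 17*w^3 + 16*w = (w)*(w^4 - 17*w^2 + 16) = w*(w - 4)*(w^3 + 4*w^2 - w - 4) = w*(w - 4)*(w - 1)*(w^2 + 5*w + 4) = w*(w - 4)*(w - 1)*(w + 4)*(w + 1)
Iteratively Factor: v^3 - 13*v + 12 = (v + 4)*(v^2 - 4*v + 3) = (v - 1)*(v + 4)*(v - 3)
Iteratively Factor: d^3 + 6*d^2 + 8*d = (d + 2)*(d^2 + 4*d) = (d + 2)*(d + 4)*(d)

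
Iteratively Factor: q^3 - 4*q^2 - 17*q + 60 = (q - 3)*(q^2 - q - 20) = (q - 5)*(q - 3)*(q + 4)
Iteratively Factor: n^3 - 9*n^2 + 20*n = (n)*(n^2 - 9*n + 20) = n*(n - 5)*(n - 4)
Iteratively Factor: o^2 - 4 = (o - 2)*(o + 2)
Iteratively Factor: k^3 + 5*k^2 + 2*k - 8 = (k + 4)*(k^2 + k - 2) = (k - 1)*(k + 4)*(k + 2)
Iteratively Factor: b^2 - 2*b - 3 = (b - 3)*(b + 1)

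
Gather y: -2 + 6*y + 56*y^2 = 56*y^2 + 6*y - 2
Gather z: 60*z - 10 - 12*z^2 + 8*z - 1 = -12*z^2 + 68*z - 11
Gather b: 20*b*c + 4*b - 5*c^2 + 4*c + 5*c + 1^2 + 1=b*(20*c + 4) - 5*c^2 + 9*c + 2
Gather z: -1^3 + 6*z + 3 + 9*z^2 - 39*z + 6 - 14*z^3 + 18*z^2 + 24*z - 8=-14*z^3 + 27*z^2 - 9*z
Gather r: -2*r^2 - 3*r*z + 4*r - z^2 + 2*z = -2*r^2 + r*(4 - 3*z) - z^2 + 2*z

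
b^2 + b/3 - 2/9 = (b - 1/3)*(b + 2/3)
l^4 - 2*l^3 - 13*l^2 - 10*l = l*(l - 5)*(l + 1)*(l + 2)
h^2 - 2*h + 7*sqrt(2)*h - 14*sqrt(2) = (h - 2)*(h + 7*sqrt(2))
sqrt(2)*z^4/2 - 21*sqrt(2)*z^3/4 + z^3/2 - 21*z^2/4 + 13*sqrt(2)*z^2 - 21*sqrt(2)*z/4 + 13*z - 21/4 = (z - 7)*(z - 3)*(z - 1/2)*(sqrt(2)*z/2 + 1/2)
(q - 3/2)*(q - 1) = q^2 - 5*q/2 + 3/2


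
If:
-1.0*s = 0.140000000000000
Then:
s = -0.14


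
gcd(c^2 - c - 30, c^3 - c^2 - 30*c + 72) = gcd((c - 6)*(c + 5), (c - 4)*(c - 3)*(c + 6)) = 1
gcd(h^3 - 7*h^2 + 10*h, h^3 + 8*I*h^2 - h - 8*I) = 1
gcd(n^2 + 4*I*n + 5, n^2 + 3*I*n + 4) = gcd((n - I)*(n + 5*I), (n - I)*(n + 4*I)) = n - I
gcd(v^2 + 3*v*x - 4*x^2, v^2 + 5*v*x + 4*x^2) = v + 4*x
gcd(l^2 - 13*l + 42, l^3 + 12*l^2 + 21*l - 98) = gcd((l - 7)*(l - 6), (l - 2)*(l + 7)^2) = 1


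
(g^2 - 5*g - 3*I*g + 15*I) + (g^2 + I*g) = 2*g^2 - 5*g - 2*I*g + 15*I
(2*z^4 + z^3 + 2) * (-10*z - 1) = -20*z^5 - 12*z^4 - z^3 - 20*z - 2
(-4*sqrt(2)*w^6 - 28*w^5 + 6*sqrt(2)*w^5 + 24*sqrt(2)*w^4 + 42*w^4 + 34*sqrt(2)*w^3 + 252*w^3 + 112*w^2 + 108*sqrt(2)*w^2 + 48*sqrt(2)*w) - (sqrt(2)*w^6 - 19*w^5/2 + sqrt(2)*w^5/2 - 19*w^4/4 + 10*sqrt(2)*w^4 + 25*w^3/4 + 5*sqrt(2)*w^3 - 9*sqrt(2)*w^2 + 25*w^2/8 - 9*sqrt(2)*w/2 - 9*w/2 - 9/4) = -5*sqrt(2)*w^6 - 37*w^5/2 + 11*sqrt(2)*w^5/2 + 14*sqrt(2)*w^4 + 187*w^4/4 + 29*sqrt(2)*w^3 + 983*w^3/4 + 871*w^2/8 + 117*sqrt(2)*w^2 + 9*w/2 + 105*sqrt(2)*w/2 + 9/4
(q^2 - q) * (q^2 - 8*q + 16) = q^4 - 9*q^3 + 24*q^2 - 16*q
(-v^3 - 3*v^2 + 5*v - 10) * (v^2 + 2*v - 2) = -v^5 - 5*v^4 + v^3 + 6*v^2 - 30*v + 20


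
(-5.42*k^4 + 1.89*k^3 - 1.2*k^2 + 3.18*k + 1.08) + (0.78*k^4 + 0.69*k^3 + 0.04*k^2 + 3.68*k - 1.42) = -4.64*k^4 + 2.58*k^3 - 1.16*k^2 + 6.86*k - 0.34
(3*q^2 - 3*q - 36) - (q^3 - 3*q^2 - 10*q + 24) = -q^3 + 6*q^2 + 7*q - 60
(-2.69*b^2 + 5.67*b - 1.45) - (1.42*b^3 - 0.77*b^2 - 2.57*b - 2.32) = -1.42*b^3 - 1.92*b^2 + 8.24*b + 0.87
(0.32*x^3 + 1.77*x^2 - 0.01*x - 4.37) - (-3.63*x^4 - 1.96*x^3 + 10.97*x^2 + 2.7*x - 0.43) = 3.63*x^4 + 2.28*x^3 - 9.2*x^2 - 2.71*x - 3.94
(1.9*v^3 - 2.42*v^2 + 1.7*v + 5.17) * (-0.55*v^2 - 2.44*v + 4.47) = -1.045*v^5 - 3.305*v^4 + 13.4628*v^3 - 17.8089*v^2 - 5.0158*v + 23.1099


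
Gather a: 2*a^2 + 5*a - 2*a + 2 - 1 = 2*a^2 + 3*a + 1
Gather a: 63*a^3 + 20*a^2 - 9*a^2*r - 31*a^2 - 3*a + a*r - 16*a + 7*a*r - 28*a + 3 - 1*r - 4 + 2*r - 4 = 63*a^3 + a^2*(-9*r - 11) + a*(8*r - 47) + r - 5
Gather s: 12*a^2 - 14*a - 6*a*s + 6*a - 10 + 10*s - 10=12*a^2 - 8*a + s*(10 - 6*a) - 20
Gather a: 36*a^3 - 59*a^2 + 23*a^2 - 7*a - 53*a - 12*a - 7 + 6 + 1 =36*a^3 - 36*a^2 - 72*a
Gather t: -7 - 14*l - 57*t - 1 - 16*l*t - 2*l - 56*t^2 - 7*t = -16*l - 56*t^2 + t*(-16*l - 64) - 8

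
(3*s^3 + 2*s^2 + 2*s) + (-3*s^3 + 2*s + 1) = 2*s^2 + 4*s + 1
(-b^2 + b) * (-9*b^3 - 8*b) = 9*b^5 - 9*b^4 + 8*b^3 - 8*b^2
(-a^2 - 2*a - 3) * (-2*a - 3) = 2*a^3 + 7*a^2 + 12*a + 9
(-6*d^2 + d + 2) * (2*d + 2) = -12*d^3 - 10*d^2 + 6*d + 4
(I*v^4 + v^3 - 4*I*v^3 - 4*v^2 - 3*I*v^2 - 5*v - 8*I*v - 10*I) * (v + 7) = I*v^5 + v^4 + 3*I*v^4 + 3*v^3 - 31*I*v^3 - 33*v^2 - 29*I*v^2 - 35*v - 66*I*v - 70*I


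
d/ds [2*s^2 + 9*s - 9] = 4*s + 9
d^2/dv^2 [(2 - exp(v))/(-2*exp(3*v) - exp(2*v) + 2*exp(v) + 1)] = (16*exp(6*v) - 66*exp(5*v) - 27*exp(4*v) + 36*exp(3*v) - 18*exp(2*v) - 18*exp(v) + 5)*exp(v)/(8*exp(9*v) + 12*exp(8*v) - 18*exp(7*v) - 35*exp(6*v) + 6*exp(5*v) + 33*exp(4*v) + 10*exp(3*v) - 9*exp(2*v) - 6*exp(v) - 1)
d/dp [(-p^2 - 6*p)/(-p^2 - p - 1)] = (-5*p^2 + 2*p + 6)/(p^4 + 2*p^3 + 3*p^2 + 2*p + 1)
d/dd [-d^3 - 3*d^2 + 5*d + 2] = -3*d^2 - 6*d + 5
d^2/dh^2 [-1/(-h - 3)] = 2/(h + 3)^3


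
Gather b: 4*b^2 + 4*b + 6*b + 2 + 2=4*b^2 + 10*b + 4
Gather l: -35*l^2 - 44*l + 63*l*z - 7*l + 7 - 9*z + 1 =-35*l^2 + l*(63*z - 51) - 9*z + 8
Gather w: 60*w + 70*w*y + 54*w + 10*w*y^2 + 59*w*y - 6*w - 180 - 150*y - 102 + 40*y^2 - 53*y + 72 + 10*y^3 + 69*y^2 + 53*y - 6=w*(10*y^2 + 129*y + 108) + 10*y^3 + 109*y^2 - 150*y - 216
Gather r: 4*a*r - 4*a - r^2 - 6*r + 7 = -4*a - r^2 + r*(4*a - 6) + 7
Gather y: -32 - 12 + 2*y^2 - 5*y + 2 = 2*y^2 - 5*y - 42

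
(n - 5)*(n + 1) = n^2 - 4*n - 5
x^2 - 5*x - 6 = (x - 6)*(x + 1)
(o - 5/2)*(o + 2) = o^2 - o/2 - 5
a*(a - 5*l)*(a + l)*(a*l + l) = a^4*l - 4*a^3*l^2 + a^3*l - 5*a^2*l^3 - 4*a^2*l^2 - 5*a*l^3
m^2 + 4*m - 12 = (m - 2)*(m + 6)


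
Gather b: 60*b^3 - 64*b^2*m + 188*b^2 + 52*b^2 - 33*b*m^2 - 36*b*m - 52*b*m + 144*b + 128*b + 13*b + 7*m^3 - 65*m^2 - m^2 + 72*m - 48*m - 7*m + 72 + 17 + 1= 60*b^3 + b^2*(240 - 64*m) + b*(-33*m^2 - 88*m + 285) + 7*m^3 - 66*m^2 + 17*m + 90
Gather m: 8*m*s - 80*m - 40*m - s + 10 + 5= m*(8*s - 120) - s + 15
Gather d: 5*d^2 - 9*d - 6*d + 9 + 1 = 5*d^2 - 15*d + 10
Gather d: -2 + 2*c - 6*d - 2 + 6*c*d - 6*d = 2*c + d*(6*c - 12) - 4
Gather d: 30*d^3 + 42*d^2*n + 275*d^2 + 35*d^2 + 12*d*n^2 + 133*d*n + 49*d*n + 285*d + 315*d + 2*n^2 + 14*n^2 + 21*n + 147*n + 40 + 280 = 30*d^3 + d^2*(42*n + 310) + d*(12*n^2 + 182*n + 600) + 16*n^2 + 168*n + 320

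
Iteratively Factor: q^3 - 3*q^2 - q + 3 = (q - 1)*(q^2 - 2*q - 3) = (q - 1)*(q + 1)*(q - 3)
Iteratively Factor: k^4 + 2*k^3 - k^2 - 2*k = (k + 1)*(k^3 + k^2 - 2*k) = k*(k + 1)*(k^2 + k - 2) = k*(k - 1)*(k + 1)*(k + 2)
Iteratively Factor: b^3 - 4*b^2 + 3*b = (b)*(b^2 - 4*b + 3) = b*(b - 3)*(b - 1)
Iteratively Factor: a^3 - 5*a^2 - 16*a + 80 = (a + 4)*(a^2 - 9*a + 20) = (a - 4)*(a + 4)*(a - 5)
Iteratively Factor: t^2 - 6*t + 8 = (t - 2)*(t - 4)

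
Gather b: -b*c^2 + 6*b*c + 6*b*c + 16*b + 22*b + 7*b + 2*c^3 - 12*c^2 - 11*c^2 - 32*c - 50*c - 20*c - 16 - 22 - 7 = b*(-c^2 + 12*c + 45) + 2*c^3 - 23*c^2 - 102*c - 45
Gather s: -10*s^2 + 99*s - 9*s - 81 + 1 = -10*s^2 + 90*s - 80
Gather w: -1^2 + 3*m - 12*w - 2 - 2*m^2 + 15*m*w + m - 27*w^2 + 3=-2*m^2 + 4*m - 27*w^2 + w*(15*m - 12)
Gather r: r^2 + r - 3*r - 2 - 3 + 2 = r^2 - 2*r - 3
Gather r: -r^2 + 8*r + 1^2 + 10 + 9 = -r^2 + 8*r + 20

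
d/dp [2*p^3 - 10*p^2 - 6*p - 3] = 6*p^2 - 20*p - 6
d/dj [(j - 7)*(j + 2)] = 2*j - 5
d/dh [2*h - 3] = 2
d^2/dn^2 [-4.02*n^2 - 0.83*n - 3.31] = -8.04000000000000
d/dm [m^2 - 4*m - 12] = 2*m - 4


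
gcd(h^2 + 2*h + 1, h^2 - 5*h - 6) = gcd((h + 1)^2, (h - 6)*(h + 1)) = h + 1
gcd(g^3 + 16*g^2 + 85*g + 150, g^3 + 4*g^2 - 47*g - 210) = g^2 + 11*g + 30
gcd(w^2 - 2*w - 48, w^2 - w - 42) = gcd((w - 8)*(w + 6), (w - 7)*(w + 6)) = w + 6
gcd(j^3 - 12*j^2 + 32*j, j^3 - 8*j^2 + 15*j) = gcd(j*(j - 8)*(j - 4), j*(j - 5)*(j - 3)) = j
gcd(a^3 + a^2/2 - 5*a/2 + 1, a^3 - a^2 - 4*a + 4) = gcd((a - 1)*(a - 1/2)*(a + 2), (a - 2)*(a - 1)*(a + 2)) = a^2 + a - 2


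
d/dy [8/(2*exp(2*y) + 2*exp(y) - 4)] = (-8*exp(y) - 4)*exp(y)/(exp(2*y) + exp(y) - 2)^2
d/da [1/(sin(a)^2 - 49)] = -2*sin(a)*cos(a)/(sin(a)^2 - 49)^2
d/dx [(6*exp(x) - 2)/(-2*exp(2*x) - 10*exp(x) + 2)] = (3*exp(2*x) - 2*exp(x) - 2)*exp(x)/(exp(4*x) + 10*exp(3*x) + 23*exp(2*x) - 10*exp(x) + 1)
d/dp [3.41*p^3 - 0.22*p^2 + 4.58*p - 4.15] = 10.23*p^2 - 0.44*p + 4.58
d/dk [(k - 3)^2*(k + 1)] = (k - 3)*(3*k - 1)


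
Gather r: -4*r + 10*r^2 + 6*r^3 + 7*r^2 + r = 6*r^3 + 17*r^2 - 3*r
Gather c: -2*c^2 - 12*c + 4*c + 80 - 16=-2*c^2 - 8*c + 64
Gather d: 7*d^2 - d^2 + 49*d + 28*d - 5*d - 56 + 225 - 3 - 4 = 6*d^2 + 72*d + 162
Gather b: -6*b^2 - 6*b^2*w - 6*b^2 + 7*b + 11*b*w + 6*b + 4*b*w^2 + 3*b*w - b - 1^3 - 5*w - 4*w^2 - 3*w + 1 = b^2*(-6*w - 12) + b*(4*w^2 + 14*w + 12) - 4*w^2 - 8*w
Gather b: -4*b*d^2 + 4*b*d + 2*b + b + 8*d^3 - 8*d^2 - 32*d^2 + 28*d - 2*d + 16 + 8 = b*(-4*d^2 + 4*d + 3) + 8*d^3 - 40*d^2 + 26*d + 24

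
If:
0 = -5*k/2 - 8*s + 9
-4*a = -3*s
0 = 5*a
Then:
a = 0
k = 18/5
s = 0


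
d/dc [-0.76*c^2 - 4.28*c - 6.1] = -1.52*c - 4.28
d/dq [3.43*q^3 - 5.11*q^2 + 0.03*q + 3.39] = 10.29*q^2 - 10.22*q + 0.03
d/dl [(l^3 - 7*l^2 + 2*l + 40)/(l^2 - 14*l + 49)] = (l^3 - 21*l^2 + 96*l - 94)/(l^3 - 21*l^2 + 147*l - 343)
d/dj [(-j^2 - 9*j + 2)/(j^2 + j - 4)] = 2*(4*j^2 + 2*j + 17)/(j^4 + 2*j^3 - 7*j^2 - 8*j + 16)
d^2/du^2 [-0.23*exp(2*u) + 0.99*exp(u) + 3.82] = (0.99 - 0.92*exp(u))*exp(u)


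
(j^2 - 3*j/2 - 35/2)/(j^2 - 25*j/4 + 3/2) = 2*(2*j^2 - 3*j - 35)/(4*j^2 - 25*j + 6)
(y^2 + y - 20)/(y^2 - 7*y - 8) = (-y^2 - y + 20)/(-y^2 + 7*y + 8)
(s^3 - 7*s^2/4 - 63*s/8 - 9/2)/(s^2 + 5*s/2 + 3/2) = (s^2 - 13*s/4 - 3)/(s + 1)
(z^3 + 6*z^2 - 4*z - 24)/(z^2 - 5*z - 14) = (z^2 + 4*z - 12)/(z - 7)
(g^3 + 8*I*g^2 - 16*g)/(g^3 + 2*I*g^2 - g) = (g^2 + 8*I*g - 16)/(g^2 + 2*I*g - 1)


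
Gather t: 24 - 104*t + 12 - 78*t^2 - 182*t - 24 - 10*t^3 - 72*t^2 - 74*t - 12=-10*t^3 - 150*t^2 - 360*t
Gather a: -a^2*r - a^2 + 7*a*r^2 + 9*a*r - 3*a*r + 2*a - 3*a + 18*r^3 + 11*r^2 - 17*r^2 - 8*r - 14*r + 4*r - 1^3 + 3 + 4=a^2*(-r - 1) + a*(7*r^2 + 6*r - 1) + 18*r^3 - 6*r^2 - 18*r + 6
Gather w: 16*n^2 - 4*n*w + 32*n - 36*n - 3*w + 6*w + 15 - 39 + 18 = 16*n^2 - 4*n + w*(3 - 4*n) - 6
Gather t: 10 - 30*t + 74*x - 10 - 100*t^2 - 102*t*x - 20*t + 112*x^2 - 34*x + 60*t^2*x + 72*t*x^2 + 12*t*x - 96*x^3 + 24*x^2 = t^2*(60*x - 100) + t*(72*x^2 - 90*x - 50) - 96*x^3 + 136*x^2 + 40*x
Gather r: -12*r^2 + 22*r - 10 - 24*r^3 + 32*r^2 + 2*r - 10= -24*r^3 + 20*r^2 + 24*r - 20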